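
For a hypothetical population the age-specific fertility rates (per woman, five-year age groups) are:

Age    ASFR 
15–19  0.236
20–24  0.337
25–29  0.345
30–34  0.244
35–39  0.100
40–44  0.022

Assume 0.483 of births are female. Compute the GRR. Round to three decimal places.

3.101

Proportion female at birth = 0.483.
Sum of ASFRs = 0.236 + 0.337 + 0.345 + 0.244 + 0.100 + 0.022 = 1.284
TFR = 5 × 1.284 = 6.42
GRR = 0.483 × 6.42 = 3.10086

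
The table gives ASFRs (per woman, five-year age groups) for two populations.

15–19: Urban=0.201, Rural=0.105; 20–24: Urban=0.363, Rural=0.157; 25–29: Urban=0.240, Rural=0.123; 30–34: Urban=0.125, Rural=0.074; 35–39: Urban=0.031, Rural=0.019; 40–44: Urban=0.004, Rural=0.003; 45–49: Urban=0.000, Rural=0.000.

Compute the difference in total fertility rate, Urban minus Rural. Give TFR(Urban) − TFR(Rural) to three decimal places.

2.415

Urban:
  Sum of ASFRs = 0.201 + 0.363 + 0.240 + 0.125 + 0.031 + 0.004 + 0.000 = 0.964
  TFR = 5 × 0.964 = 4.82
Rural:
  Sum of ASFRs = 0.105 + 0.157 + 0.123 + 0.074 + 0.019 + 0.003 + 0.000 = 0.481
  TFR = 5 × 0.481 = 2.405
Difference = 4.82 − 2.405 = 2.415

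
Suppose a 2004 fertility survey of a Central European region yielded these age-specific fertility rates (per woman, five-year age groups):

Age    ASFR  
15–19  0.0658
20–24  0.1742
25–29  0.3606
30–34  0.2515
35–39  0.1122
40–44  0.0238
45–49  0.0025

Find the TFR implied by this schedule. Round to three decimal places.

4.953

Sum of ASFRs = 0.0658 + 0.1742 + 0.3606 + 0.2515 + 0.1122 + 0.0238 + 0.0025 = 0.9906
TFR = 5 × 0.9906 = 4.953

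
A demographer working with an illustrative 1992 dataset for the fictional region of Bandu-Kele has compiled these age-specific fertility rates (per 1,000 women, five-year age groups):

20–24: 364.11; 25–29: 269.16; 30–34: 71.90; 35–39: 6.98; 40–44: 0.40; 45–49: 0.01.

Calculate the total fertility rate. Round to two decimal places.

Sum of ASFRs = 364.11 + 269.16 + 71.90 + 6.98 + 0.40 + 0.01 = 712.56
TFR = 5 × 712.56 / 1000 = 3.5628

3.56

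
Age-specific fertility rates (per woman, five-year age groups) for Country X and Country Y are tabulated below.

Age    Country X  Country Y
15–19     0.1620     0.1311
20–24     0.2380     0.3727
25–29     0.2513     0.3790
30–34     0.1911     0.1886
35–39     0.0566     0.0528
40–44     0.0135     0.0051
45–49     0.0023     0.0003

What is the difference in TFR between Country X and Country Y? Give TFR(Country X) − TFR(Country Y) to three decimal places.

-1.074

Country X:
  Sum of ASFRs = 0.1620 + 0.2380 + 0.2513 + 0.1911 + 0.0566 + 0.0135 + 0.0023 = 0.9148
  TFR = 5 × 0.9148 = 4.574
Country Y:
  Sum of ASFRs = 0.1311 + 0.3727 + 0.3790 + 0.1886 + 0.0528 + 0.0051 + 0.0003 = 1.1296
  TFR = 5 × 1.1296 = 5.648
Difference = 4.574 − 5.648 = -1.074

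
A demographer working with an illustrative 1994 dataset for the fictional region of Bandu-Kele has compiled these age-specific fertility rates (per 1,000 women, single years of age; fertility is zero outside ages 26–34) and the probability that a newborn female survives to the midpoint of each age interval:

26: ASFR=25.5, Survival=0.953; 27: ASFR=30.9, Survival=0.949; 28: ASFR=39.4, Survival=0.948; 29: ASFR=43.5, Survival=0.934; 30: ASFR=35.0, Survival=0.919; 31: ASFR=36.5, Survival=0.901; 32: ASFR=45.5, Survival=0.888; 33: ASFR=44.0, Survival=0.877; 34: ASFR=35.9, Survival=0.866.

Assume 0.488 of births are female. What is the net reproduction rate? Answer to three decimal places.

Proportion female at birth = 0.488.
Per-age-group product (1 × ASFR × survival probability):
  26: 1 × 25.5/1000 × 0.953 = 0.02430
  27: 1 × 30.9/1000 × 0.949 = 0.02932
  28: 1 × 39.4/1000 × 0.948 = 0.03735
  29: 1 × 43.5/1000 × 0.934 = 0.04063
  30: 1 × 35.0/1000 × 0.919 = 0.03217
  31: 1 × 36.5/1000 × 0.901 = 0.03289
  32: 1 × 45.5/1000 × 0.888 = 0.04040
  33: 1 × 44.0/1000 × 0.877 = 0.03859
  34: 1 × 35.9/1000 × 0.866 = 0.03109
Sum = 0.30674
NRR = 0.488 × 0.30674 = 0.14969
NRR < 1, so the cohort does not fully replace itself.

0.150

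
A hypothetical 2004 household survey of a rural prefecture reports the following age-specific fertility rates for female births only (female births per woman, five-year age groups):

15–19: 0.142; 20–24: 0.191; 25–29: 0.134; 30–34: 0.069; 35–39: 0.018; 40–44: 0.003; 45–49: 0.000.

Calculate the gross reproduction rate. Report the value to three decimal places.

2.785

Sum of female ASFRs = 0.142 + 0.191 + 0.134 + 0.069 + 0.018 + 0.003 + 0.000 = 0.557
GRR = 5 × 0.557 = 2.785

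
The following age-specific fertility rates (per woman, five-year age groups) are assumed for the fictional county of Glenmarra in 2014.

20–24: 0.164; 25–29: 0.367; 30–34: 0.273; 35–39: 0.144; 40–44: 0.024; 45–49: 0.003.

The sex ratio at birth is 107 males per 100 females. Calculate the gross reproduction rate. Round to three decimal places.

2.355

Proportion female at birth = 100 / (100 + 107) = 0.48309.
Sum of ASFRs = 0.164 + 0.367 + 0.273 + 0.144 + 0.024 + 0.003 = 0.975
TFR = 5 × 0.975 = 4.875
GRR = 0.48309 × 4.875 = 2.35506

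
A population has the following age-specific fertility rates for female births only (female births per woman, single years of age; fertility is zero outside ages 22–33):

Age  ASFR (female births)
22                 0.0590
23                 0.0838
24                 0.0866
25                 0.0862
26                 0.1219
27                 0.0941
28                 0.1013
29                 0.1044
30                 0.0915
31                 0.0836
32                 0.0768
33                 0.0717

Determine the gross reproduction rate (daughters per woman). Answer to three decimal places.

1.061

Sum of female ASFRs = 0.0590 + 0.0838 + 0.0866 + 0.0862 + 0.1219 + 0.0941 + 0.1013 + 0.1044 + 0.0915 + 0.0836 + 0.0768 + 0.0717 = 1.0609
GRR = 1.0609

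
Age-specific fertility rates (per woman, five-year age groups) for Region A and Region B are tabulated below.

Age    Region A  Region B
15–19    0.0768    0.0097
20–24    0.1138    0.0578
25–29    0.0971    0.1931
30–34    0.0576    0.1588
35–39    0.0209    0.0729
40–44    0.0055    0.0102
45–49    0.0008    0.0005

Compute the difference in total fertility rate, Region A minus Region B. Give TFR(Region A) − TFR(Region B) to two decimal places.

Region A:
  Sum of ASFRs = 0.0768 + 0.1138 + 0.0971 + 0.0576 + 0.0209 + 0.0055 + 0.0008 = 0.3725
  TFR = 5 × 0.3725 = 1.8625
Region B:
  Sum of ASFRs = 0.0097 + 0.0578 + 0.1931 + 0.1588 + 0.0729 + 0.0102 + 0.0005 = 0.5030
  TFR = 5 × 0.5030 = 2.515
Difference = 1.8625 − 2.515 = -0.6525

-0.65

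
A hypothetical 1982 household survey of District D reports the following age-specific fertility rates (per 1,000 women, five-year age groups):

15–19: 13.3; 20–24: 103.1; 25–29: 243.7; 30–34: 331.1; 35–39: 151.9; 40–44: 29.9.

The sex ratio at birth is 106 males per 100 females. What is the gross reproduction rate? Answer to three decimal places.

Proportion female at birth = 100 / (100 + 106) = 0.48544.
Sum of ASFRs = 13.3 + 103.1 + 243.7 + 331.1 + 151.9 + 29.9 = 873.0
TFR = 5 × 873.0 / 1000 = 4.365
GRR = 0.48544 × 4.365 = 2.11895

2.119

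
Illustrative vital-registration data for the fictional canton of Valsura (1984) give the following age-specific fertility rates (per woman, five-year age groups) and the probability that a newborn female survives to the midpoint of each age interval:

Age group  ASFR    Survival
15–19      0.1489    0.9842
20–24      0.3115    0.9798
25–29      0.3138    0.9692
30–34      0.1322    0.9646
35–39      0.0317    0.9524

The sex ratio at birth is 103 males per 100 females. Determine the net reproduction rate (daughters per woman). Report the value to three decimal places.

2.250

Proportion female at birth = 100 / (100 + 103) = 0.49261.
Per-age-group product (5 × ASFR × survival probability):
  15–19: 5 × 0.1489 × 0.9842 = 0.73274
  20–24: 5 × 0.3115 × 0.9798 = 1.52604
  25–29: 5 × 0.3138 × 0.9692 = 1.52067
  30–34: 5 × 0.1322 × 0.9646 = 0.63760
  35–39: 5 × 0.0317 × 0.9524 = 0.15096
Sum = 4.56801
NRR = 0.49261 × 4.56801 = 2.25025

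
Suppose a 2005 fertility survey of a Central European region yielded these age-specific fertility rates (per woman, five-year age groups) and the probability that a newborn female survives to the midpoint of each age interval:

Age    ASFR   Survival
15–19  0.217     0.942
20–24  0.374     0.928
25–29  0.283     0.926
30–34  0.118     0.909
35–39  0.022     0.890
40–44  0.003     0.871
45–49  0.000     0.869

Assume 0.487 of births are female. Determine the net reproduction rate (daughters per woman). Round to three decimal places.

2.296

Proportion female at birth = 0.487.
Per-age-group product (5 × ASFR × survival probability):
  15–19: 5 × 0.217 × 0.942 = 1.02207
  20–24: 5 × 0.374 × 0.928 = 1.73536
  25–29: 5 × 0.283 × 0.926 = 1.31029
  30–34: 5 × 0.118 × 0.909 = 0.53631
  35–39: 5 × 0.022 × 0.890 = 0.09790
  40–44: 5 × 0.003 × 0.871 = 0.01307
  45–49: 5 × 0.000 × 0.869 = 0.00000
Sum = 4.71500
NRR = 0.487 × 4.71500 = 2.29621
An NRR exceeding 1 indicates intrinsic growth under these rates.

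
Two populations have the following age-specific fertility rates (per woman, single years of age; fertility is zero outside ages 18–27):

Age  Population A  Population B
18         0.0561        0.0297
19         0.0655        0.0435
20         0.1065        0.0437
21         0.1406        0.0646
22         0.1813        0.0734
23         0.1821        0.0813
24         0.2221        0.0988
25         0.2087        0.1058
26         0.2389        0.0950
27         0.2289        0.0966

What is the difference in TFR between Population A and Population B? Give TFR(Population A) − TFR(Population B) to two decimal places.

0.90

Population A:
  Sum of ASFRs = 0.0561 + 0.0655 + 0.1065 + 0.1406 + 0.1813 + 0.1821 + 0.2221 + 0.2087 + 0.2389 + 0.2289 = 1.6307
  TFR = 1.6307
Population B:
  Sum of ASFRs = 0.0297 + 0.0435 + 0.0437 + 0.0646 + 0.0734 + 0.0813 + 0.0988 + 0.1058 + 0.0950 + 0.0966 = 0.7324
  TFR = 0.7324
Difference = 1.6307 − 0.7324 = 0.8983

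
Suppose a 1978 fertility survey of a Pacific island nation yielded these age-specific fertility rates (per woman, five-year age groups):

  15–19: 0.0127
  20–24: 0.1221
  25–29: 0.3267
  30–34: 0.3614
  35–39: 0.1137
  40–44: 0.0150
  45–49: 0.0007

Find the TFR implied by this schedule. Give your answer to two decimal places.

Sum of ASFRs = 0.0127 + 0.1221 + 0.3267 + 0.3614 + 0.1137 + 0.0150 + 0.0007 = 0.9523
TFR = 5 × 0.9523 = 4.7615

4.76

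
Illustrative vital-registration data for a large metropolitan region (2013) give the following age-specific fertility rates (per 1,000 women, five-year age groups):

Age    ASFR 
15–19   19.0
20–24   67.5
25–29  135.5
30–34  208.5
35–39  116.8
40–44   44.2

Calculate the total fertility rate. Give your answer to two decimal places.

2.96

Sum of ASFRs = 19.0 + 67.5 + 135.5 + 208.5 + 116.8 + 44.2 = 591.5
TFR = 5 × 591.5 / 1000 = 2.9575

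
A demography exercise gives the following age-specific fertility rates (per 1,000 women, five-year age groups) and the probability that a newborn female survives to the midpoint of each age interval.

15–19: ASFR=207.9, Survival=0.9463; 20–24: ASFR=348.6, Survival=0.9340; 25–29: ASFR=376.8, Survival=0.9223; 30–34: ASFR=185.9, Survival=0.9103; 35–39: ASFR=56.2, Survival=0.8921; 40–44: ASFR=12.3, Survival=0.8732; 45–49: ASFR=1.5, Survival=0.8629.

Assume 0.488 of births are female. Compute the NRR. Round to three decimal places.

2.687

Proportion female at birth = 0.488.
Per-age-group product (5 × ASFR × survival probability):
  15–19: 5 × 207.9/1000 × 0.9463 = 0.98368
  20–24: 5 × 348.6/1000 × 0.9340 = 1.62796
  25–29: 5 × 376.8/1000 × 0.9223 = 1.73761
  30–34: 5 × 185.9/1000 × 0.9103 = 0.84612
  35–39: 5 × 56.2/1000 × 0.8921 = 0.25068
  40–44: 5 × 12.3/1000 × 0.8732 = 0.05370
  45–49: 5 × 1.5/1000 × 0.8629 = 0.00647
Sum = 5.50622
NRR = 0.488 × 5.50622 = 2.68704
NRR > 1, so each generation more than replaces itself.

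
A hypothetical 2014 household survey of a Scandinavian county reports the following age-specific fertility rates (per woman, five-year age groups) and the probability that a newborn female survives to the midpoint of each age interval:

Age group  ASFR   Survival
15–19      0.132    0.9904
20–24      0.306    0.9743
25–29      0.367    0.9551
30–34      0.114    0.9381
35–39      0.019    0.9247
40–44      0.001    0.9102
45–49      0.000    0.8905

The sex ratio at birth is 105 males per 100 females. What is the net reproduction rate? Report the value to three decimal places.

Proportion female at birth = 100 / (100 + 105) = 0.48780.
Weighting each age-specific rate by interval width and survival:
  15–19: 5 × 0.132 × 0.9904 = 0.65366
  20–24: 5 × 0.306 × 0.9743 = 1.49068
  25–29: 5 × 0.367 × 0.9551 = 1.75261
  30–34: 5 × 0.114 × 0.9381 = 0.53472
  35–39: 5 × 0.019 × 0.9247 = 0.08785
  40–44: 5 × 0.001 × 0.9102 = 0.00455
  45–49: 5 × 0.000 × 0.8905 = 0.00000
Sum = 4.52407
NRR = 0.48780 × 4.52407 = 2.20684
With NRR above 1 the population is above replacement fertility.

2.207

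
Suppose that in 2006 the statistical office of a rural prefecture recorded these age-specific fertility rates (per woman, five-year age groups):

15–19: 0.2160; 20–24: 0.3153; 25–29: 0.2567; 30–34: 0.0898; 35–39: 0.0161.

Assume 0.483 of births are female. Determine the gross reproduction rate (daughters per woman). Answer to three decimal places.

2.159

Proportion female at birth = 0.483.
Sum of ASFRs = 0.2160 + 0.3153 + 0.2567 + 0.0898 + 0.0161 = 0.8939
TFR = 5 × 0.8939 = 4.4695
GRR = 0.483 × 4.4695 = 2.15877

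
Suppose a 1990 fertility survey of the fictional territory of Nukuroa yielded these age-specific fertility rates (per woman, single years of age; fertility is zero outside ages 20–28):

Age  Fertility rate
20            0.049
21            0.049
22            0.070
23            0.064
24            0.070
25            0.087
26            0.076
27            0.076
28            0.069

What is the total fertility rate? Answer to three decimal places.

Sum of ASFRs = 0.049 + 0.049 + 0.070 + 0.064 + 0.070 + 0.087 + 0.076 + 0.076 + 0.069 = 0.610
TFR = 0.61

0.610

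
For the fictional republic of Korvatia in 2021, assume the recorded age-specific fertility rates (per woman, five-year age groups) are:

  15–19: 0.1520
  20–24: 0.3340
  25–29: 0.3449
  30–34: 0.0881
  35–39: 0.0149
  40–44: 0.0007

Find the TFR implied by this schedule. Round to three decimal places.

Sum of ASFRs = 0.1520 + 0.3340 + 0.3449 + 0.0881 + 0.0149 + 0.0007 = 0.9346
TFR = 5 × 0.9346 = 4.673

4.673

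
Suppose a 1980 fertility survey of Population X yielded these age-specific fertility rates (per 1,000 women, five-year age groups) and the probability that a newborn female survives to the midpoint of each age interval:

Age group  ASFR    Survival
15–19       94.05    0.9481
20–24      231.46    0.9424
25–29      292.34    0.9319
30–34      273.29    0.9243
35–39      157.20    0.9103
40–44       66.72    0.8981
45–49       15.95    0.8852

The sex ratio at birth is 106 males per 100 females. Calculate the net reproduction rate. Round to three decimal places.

2.547

Proportion female at birth = 100 / (100 + 106) = 0.48544.
Per-age-group product (5 × ASFR × survival probability):
  15–19: 5 × 94.05/1000 × 0.9481 = 0.44584
  20–24: 5 × 231.46/1000 × 0.9424 = 1.09064
  25–29: 5 × 292.34/1000 × 0.9319 = 1.36216
  30–34: 5 × 273.29/1000 × 0.9243 = 1.26301
  35–39: 5 × 157.20/1000 × 0.9103 = 0.71550
  40–44: 5 × 66.72/1000 × 0.8981 = 0.29961
  45–49: 5 × 15.95/1000 × 0.8852 = 0.07059
Sum = 5.24735
NRR = 0.48544 × 5.24735 = 2.54727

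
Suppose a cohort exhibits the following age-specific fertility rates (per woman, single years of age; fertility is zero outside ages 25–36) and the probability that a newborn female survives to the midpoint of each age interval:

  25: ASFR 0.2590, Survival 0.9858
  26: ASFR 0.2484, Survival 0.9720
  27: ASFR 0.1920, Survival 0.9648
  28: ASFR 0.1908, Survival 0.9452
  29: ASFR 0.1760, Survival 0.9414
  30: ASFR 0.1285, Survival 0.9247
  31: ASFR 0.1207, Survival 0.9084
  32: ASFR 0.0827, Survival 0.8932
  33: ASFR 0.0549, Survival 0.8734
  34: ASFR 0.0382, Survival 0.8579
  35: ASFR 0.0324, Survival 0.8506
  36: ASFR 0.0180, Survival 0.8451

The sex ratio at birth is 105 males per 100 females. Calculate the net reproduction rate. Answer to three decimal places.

Proportion female at birth = 100 / (100 + 105) = 0.48780.
Per-age-group product (1 × ASFR × survival probability):
  25: 1 × 0.2590 × 0.9858 = 0.25532
  26: 1 × 0.2484 × 0.9720 = 0.24144
  27: 1 × 0.1920 × 0.9648 = 0.18524
  28: 1 × 0.1908 × 0.9452 = 0.18034
  29: 1 × 0.1760 × 0.9414 = 0.16569
  30: 1 × 0.1285 × 0.9247 = 0.11882
  31: 1 × 0.1207 × 0.9084 = 0.10964
  32: 1 × 0.0827 × 0.8932 = 0.07387
  33: 1 × 0.0549 × 0.8734 = 0.04795
  34: 1 × 0.0382 × 0.8579 = 0.03277
  35: 1 × 0.0324 × 0.8506 = 0.02756
  36: 1 × 0.0180 × 0.8451 = 0.01521
Sum = 1.45385
NRR = 0.48780 × 1.45385 = 0.70919
An NRR under 1 implies long-run decline under these rates.

0.709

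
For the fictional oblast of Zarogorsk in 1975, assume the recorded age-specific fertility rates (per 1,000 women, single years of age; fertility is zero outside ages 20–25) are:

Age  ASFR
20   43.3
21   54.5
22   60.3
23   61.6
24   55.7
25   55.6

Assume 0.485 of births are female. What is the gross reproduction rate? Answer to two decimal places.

0.16

Proportion female at birth = 0.485.
Sum of ASFRs = 43.3 + 54.5 + 60.3 + 61.6 + 55.7 + 55.6 = 331.0
TFR = 331.0 / 1000 = 0.331
GRR = 0.485 × 0.331 = 0.16054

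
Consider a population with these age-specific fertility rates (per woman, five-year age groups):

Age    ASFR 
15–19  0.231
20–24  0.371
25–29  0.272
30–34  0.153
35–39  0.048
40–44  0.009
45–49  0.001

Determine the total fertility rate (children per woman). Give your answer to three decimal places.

5.425

Sum of ASFRs = 0.231 + 0.371 + 0.272 + 0.153 + 0.048 + 0.009 + 0.001 = 1.085
TFR = 5 × 1.085 = 5.425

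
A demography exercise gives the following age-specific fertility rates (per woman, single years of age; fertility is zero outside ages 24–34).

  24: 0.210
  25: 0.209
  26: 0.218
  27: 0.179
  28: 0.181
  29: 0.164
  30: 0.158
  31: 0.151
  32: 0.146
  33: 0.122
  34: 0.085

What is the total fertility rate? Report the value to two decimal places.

1.82

Sum of ASFRs = 0.210 + 0.209 + 0.218 + 0.179 + 0.181 + 0.164 + 0.158 + 0.151 + 0.146 + 0.122 + 0.085 = 1.823
TFR = 1.823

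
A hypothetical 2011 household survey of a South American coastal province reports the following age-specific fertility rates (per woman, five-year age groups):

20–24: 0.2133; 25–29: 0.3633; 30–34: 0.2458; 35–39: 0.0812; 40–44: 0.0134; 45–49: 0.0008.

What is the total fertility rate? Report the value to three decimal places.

Sum of ASFRs = 0.2133 + 0.3633 + 0.2458 + 0.0812 + 0.0134 + 0.0008 = 0.9178
TFR = 5 × 0.9178 = 4.589

4.589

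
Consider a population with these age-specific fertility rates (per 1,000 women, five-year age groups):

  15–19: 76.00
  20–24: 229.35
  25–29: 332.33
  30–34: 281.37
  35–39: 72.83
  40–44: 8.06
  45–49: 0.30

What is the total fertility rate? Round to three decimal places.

Sum of ASFRs = 76.00 + 229.35 + 332.33 + 281.37 + 72.83 + 8.06 + 0.30 = 1000.24
TFR = 5 × 1000.24 / 1000 = 5.0012

5.001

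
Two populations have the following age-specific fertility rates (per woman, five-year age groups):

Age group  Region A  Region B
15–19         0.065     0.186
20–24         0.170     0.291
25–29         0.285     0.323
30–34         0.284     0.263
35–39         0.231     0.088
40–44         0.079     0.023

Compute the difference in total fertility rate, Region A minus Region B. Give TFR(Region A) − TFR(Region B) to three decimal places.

Region A:
  Sum of ASFRs = 0.065 + 0.170 + 0.285 + 0.284 + 0.231 + 0.079 = 1.114
  TFR = 5 × 1.114 = 5.57
Region B:
  Sum of ASFRs = 0.186 + 0.291 + 0.323 + 0.263 + 0.088 + 0.023 = 1.174
  TFR = 5 × 1.174 = 5.87
Difference = 5.57 − 5.87 = -0.3

-0.300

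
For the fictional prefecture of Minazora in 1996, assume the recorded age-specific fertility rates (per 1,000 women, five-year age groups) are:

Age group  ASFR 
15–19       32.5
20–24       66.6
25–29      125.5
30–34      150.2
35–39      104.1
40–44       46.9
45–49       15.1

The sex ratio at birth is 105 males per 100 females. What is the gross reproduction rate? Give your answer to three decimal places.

1.319

Proportion female at birth = 100 / (100 + 105) = 0.48780.
Sum of ASFRs = 32.5 + 66.6 + 125.5 + 150.2 + 104.1 + 46.9 + 15.1 = 540.9
TFR = 5 × 540.9 / 1000 = 2.7045
GRR = 0.48780 × 2.7045 = 1.31926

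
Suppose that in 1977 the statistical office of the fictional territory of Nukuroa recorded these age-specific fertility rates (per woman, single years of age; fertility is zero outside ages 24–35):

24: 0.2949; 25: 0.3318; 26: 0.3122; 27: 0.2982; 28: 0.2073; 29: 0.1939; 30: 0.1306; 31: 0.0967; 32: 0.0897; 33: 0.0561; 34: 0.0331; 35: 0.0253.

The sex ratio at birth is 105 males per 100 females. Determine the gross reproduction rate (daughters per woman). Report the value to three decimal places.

1.010

Proportion female at birth = 100 / (100 + 105) = 0.48780.
Sum of ASFRs = 0.2949 + 0.3318 + 0.3122 + 0.2982 + 0.2073 + 0.1939 + 0.1306 + 0.0967 + 0.0897 + 0.0561 + 0.0331 + 0.0253 = 2.0698
TFR = 2.0698
GRR = 0.48780 × 2.0698 = 1.00965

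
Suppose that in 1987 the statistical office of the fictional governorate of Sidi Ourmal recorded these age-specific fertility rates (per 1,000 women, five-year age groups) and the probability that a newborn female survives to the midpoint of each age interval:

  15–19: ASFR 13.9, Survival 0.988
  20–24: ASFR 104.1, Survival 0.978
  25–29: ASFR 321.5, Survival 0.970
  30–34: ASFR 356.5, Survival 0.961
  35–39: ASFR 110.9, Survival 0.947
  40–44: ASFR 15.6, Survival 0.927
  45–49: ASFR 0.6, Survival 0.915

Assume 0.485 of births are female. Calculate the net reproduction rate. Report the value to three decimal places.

Proportion female at birth = 0.485.
Survival-weighted fertility by age (5·fₓ·Sₓ):
  15–19: 5 × 13.9/1000 × 0.988 = 0.06867
  20–24: 5 × 104.1/1000 × 0.978 = 0.50905
  25–29: 5 × 321.5/1000 × 0.970 = 1.55928
  30–34: 5 × 356.5/1000 × 0.961 = 1.71298
  35–39: 5 × 110.9/1000 × 0.947 = 0.52511
  40–44: 5 × 15.6/1000 × 0.927 = 0.07231
  45–49: 5 × 0.6/1000 × 0.915 = 0.00275
Sum = 4.45015
NRR = 0.485 × 4.45015 = 2.15832

2.158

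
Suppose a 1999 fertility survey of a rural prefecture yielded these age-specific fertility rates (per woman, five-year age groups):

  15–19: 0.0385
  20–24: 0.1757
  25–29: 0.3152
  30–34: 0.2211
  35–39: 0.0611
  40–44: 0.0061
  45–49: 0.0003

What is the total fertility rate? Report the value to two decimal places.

Sum of ASFRs = 0.0385 + 0.1757 + 0.3152 + 0.2211 + 0.0611 + 0.0061 + 0.0003 = 0.8180
TFR = 5 × 0.8180 = 4.09

4.09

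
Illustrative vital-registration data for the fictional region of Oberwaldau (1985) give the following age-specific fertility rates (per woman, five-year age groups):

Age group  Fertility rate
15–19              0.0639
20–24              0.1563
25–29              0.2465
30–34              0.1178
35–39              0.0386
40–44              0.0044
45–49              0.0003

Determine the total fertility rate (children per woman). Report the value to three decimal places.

3.139

Sum of ASFRs = 0.0639 + 0.1563 + 0.2465 + 0.1178 + 0.0386 + 0.0044 + 0.0003 = 0.6278
TFR = 5 × 0.6278 = 3.139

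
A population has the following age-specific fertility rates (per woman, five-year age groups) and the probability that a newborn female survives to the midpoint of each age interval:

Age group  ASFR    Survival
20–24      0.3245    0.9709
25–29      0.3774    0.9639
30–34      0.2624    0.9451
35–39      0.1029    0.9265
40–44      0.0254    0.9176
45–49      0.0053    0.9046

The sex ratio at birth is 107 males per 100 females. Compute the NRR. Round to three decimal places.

2.537

Proportion female at birth = 100 / (100 + 107) = 0.48309.
Each age group contributes 5 × ASFR × survival:
  20–24: 5 × 0.3245 × 0.9709 = 1.57529
  25–29: 5 × 0.3774 × 0.9639 = 1.81888
  30–34: 5 × 0.2624 × 0.9451 = 1.23997
  35–39: 5 × 0.1029 × 0.9265 = 0.47668
  40–44: 5 × 0.0254 × 0.9176 = 0.11654
  45–49: 5 × 0.0053 × 0.9046 = 0.02397
Sum = 5.25133
NRR = 0.48309 × 5.25133 = 2.53687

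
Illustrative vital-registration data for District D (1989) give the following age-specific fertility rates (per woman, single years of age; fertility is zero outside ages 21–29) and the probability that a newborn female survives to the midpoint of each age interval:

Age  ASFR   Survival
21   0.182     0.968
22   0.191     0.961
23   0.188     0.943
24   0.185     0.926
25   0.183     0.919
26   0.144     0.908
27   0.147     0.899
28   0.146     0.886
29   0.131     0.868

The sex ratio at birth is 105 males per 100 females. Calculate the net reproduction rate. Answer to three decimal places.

0.674

Proportion female at birth = 100 / (100 + 105) = 0.48780.
Survival-weighted fertility by age (1·fₓ·Sₓ):
  21: 1 × 0.182 × 0.968 = 0.17618
  22: 1 × 0.191 × 0.961 = 0.18355
  23: 1 × 0.188 × 0.943 = 0.17728
  24: 1 × 0.185 × 0.926 = 0.17131
  25: 1 × 0.183 × 0.919 = 0.16818
  26: 1 × 0.144 × 0.908 = 0.13075
  27: 1 × 0.147 × 0.899 = 0.13215
  28: 1 × 0.146 × 0.886 = 0.12936
  29: 1 × 0.131 × 0.868 = 0.11371
Sum = 1.38247
NRR = 0.48780 × 1.38247 = 0.67437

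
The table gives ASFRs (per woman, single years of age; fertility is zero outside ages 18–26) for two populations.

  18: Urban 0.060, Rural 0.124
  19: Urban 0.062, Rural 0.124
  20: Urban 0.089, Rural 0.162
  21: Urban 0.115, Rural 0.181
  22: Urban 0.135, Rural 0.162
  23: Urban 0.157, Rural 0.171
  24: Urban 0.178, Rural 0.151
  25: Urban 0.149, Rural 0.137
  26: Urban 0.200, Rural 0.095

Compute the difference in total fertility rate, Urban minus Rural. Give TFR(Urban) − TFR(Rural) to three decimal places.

Urban:
  Sum of ASFRs = 0.060 + 0.062 + 0.089 + 0.115 + 0.135 + 0.157 + 0.178 + 0.149 + 0.200 = 1.145
  TFR = 1.145
Rural:
  Sum of ASFRs = 0.124 + 0.124 + 0.162 + 0.181 + 0.162 + 0.171 + 0.151 + 0.137 + 0.095 = 1.307
  TFR = 1.307
Difference = 1.145 − 1.307 = -0.162

-0.162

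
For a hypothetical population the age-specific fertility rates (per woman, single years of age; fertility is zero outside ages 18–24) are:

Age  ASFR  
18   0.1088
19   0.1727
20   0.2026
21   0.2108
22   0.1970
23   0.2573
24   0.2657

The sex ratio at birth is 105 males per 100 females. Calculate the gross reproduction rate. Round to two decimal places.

Proportion female at birth = 100 / (100 + 105) = 0.48780.
Sum of ASFRs = 0.1088 + 0.1727 + 0.2026 + 0.2108 + 0.1970 + 0.2573 + 0.2657 = 1.4149
TFR = 1.4149
GRR = 0.48780 × 1.4149 = 0.69019

0.69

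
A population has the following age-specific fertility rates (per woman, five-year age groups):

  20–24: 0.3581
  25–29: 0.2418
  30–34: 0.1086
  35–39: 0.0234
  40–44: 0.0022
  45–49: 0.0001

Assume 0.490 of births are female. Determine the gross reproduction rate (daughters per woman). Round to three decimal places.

1.799

Proportion female at birth = 0.490.
Sum of ASFRs = 0.3581 + 0.2418 + 0.1086 + 0.0234 + 0.0022 + 0.0001 = 0.7342
TFR = 5 × 0.7342 = 3.671
GRR = 0.490 × 3.671 = 1.79879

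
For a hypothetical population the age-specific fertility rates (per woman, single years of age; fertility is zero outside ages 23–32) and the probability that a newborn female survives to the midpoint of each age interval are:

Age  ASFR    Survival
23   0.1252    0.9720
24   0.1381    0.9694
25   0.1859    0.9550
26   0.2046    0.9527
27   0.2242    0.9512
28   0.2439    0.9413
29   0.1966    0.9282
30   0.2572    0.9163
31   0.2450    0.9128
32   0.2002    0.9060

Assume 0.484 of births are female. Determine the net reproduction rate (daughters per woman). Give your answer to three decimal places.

Proportion female at birth = 0.484.
Per-age-group product (1 × ASFR × survival probability):
  23: 1 × 0.1252 × 0.9720 = 0.12169
  24: 1 × 0.1381 × 0.9694 = 0.13387
  25: 1 × 0.1859 × 0.9550 = 0.17753
  26: 1 × 0.2046 × 0.9527 = 0.19492
  27: 1 × 0.2242 × 0.9512 = 0.21326
  28: 1 × 0.2439 × 0.9413 = 0.22958
  29: 1 × 0.1966 × 0.9282 = 0.18248
  30: 1 × 0.2572 × 0.9163 = 0.23567
  31: 1 × 0.2450 × 0.9128 = 0.22364
  32: 1 × 0.2002 × 0.9060 = 0.18138
Sum = 1.89402
NRR = 0.484 × 1.89402 = 0.91671
NRR < 1, so the cohort does not fully replace itself.

0.917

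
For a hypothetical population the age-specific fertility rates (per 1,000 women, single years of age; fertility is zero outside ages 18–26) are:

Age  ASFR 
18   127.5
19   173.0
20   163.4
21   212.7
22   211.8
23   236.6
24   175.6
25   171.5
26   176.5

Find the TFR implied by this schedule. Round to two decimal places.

1.65

Sum of ASFRs = 127.5 + 173.0 + 163.4 + 212.7 + 211.8 + 236.6 + 175.6 + 171.5 + 176.5 = 1648.6
TFR = 1648.6 / 1000 = 1.6486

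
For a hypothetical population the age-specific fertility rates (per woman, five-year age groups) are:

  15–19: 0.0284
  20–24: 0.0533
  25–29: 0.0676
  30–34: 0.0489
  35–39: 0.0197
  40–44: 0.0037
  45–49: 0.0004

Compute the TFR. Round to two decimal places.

Sum of ASFRs = 0.0284 + 0.0533 + 0.0676 + 0.0489 + 0.0197 + 0.0037 + 0.0004 = 0.2220
TFR = 5 × 0.2220 = 1.11

1.11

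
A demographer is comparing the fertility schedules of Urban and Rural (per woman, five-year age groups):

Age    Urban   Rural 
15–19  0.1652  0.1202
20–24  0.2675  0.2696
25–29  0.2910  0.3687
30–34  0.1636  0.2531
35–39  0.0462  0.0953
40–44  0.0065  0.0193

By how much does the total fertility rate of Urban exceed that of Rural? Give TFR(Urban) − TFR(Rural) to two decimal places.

-0.93

Urban:
  Sum of ASFRs = 0.1652 + 0.2675 + 0.2910 + 0.1636 + 0.0462 + 0.0065 = 0.9400
  TFR = 5 × 0.9400 = 4.7
Rural:
  Sum of ASFRs = 0.1202 + 0.2696 + 0.3687 + 0.2531 + 0.0953 + 0.0193 = 1.1262
  TFR = 5 × 1.1262 = 5.631
Difference = 4.7 − 5.631 = -0.931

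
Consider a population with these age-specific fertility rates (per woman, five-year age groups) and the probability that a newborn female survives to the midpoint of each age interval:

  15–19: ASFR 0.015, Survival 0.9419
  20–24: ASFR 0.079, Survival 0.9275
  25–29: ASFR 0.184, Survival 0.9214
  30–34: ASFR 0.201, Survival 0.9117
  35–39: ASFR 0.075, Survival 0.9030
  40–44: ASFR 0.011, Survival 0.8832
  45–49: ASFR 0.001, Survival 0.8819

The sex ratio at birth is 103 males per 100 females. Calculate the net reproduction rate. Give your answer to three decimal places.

Proportion female at birth = 100 / (100 + 103) = 0.49261.
Survival-weighted fertility by age (5·fₓ·Sₓ):
  15–19: 5 × 0.015 × 0.9419 = 0.07064
  20–24: 5 × 0.079 × 0.9275 = 0.36636
  25–29: 5 × 0.184 × 0.9214 = 0.84769
  30–34: 5 × 0.201 × 0.9117 = 0.91626
  35–39: 5 × 0.075 × 0.9030 = 0.33863
  40–44: 5 × 0.011 × 0.8832 = 0.04858
  45–49: 5 × 0.001 × 0.8819 = 0.00441
Sum = 2.59257
NRR = 0.49261 × 2.59257 = 1.27713

1.277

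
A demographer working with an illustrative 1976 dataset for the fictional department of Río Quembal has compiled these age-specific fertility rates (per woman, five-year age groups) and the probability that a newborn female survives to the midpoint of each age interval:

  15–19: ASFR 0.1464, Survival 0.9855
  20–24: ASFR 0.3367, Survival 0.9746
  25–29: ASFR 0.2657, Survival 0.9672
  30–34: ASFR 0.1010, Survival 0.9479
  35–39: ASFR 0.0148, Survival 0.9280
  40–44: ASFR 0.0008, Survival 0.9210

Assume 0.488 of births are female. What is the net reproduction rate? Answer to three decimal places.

Proportion female at birth = 0.488.
Per-age-group product (5 × ASFR × survival probability):
  15–19: 5 × 0.1464 × 0.9855 = 0.72139
  20–24: 5 × 0.3367 × 0.9746 = 1.64074
  25–29: 5 × 0.2657 × 0.9672 = 1.28493
  30–34: 5 × 0.1010 × 0.9479 = 0.47869
  35–39: 5 × 0.0148 × 0.9280 = 0.06867
  40–44: 5 × 0.0008 × 0.9210 = 0.00368
Sum = 4.19810
NRR = 0.488 × 4.19810 = 2.04867

2.049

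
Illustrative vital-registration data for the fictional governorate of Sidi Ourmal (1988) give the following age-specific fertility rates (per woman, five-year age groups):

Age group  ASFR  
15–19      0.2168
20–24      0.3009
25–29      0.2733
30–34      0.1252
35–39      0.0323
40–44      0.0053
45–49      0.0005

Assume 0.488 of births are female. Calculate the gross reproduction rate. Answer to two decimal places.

2.33

Proportion female at birth = 0.488.
Sum of ASFRs = 0.2168 + 0.3009 + 0.2733 + 0.1252 + 0.0323 + 0.0053 + 0.0005 = 0.9543
TFR = 5 × 0.9543 = 4.7715
GRR = 0.488 × 4.7715 = 2.32849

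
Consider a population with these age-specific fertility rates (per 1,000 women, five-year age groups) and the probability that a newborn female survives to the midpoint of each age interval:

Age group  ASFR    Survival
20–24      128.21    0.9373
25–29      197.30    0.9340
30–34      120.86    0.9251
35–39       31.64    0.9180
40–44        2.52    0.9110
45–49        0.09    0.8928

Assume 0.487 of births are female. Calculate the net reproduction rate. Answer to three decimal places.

Proportion female at birth = 0.487.
Weighting each age-specific rate by interval width and survival:
  20–24: 5 × 128.21/1000 × 0.9373 = 0.60086
  25–29: 5 × 197.30/1000 × 0.9340 = 0.92139
  30–34: 5 × 120.86/1000 × 0.9251 = 0.55904
  35–39: 5 × 31.64/1000 × 0.9180 = 0.14523
  40–44: 5 × 2.52/1000 × 0.9110 = 0.01148
  45–49: 5 × 0.09/1000 × 0.8928 = 0.00040
Sum = 2.23840
NRR = 0.487 × 2.23840 = 1.09010
With NRR above 1 the population is above replacement fertility.

1.090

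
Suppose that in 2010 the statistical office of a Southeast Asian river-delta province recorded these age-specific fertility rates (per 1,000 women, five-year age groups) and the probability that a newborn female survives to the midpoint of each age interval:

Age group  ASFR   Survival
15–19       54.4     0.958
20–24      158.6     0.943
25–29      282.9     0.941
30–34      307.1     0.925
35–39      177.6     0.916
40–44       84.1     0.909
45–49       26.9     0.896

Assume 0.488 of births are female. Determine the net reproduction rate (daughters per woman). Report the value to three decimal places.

Proportion female at birth = 0.488.
Each age group contributes 5 × ASFR × survival:
  15–19: 5 × 54.4/1000 × 0.958 = 0.26058
  20–24: 5 × 158.6/1000 × 0.943 = 0.74780
  25–29: 5 × 282.9/1000 × 0.941 = 1.33104
  30–34: 5 × 307.1/1000 × 0.925 = 1.42034
  35–39: 5 × 177.6/1000 × 0.916 = 0.81341
  40–44: 5 × 84.1/1000 × 0.909 = 0.38223
  45–49: 5 × 26.9/1000 × 0.896 = 0.12051
Sum = 5.07591
NRR = 0.488 × 5.07591 = 2.47704
An NRR exceeding 1 indicates intrinsic growth under these rates.

2.477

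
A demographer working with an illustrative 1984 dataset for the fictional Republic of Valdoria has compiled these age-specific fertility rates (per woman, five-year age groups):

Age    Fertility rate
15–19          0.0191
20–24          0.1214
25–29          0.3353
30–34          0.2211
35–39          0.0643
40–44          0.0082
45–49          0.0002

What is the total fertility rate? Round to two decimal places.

Sum of ASFRs = 0.0191 + 0.1214 + 0.3353 + 0.2211 + 0.0643 + 0.0082 + 0.0002 = 0.7696
TFR = 5 × 0.7696 = 3.848

3.85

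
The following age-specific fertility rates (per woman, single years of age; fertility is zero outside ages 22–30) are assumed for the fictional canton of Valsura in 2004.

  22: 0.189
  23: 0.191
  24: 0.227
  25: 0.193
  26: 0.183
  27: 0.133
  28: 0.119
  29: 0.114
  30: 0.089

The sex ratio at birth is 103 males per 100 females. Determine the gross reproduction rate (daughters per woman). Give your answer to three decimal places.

Proportion female at birth = 100 / (100 + 103) = 0.49261.
Sum of ASFRs = 0.189 + 0.191 + 0.227 + 0.193 + 0.183 + 0.133 + 0.119 + 0.114 + 0.089 = 1.438
TFR = 1.438
GRR = 0.49261 × 1.438 = 0.70837

0.708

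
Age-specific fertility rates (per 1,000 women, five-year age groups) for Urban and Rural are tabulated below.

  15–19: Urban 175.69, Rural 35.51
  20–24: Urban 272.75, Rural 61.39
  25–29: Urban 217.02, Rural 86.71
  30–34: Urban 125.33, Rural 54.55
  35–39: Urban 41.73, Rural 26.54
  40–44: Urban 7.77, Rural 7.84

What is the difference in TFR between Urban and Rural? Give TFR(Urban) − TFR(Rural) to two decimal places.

Urban:
  Sum of ASFRs = 175.69 + 272.75 + 217.02 + 125.33 + 41.73 + 7.77 = 840.29
  TFR = 5 × 840.29 / 1000 = 4.20145
Rural:
  Sum of ASFRs = 35.51 + 61.39 + 86.71 + 54.55 + 26.54 + 7.84 = 272.54
  TFR = 5 × 272.54 / 1000 = 1.3627
Difference = 4.20145 − 1.3627 = 2.83875

2.84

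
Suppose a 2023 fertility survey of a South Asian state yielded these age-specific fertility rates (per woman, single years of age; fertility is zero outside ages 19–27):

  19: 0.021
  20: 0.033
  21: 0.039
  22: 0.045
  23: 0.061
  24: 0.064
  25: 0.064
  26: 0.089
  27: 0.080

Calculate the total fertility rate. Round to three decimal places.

0.496

Sum of ASFRs = 0.021 + 0.033 + 0.039 + 0.045 + 0.061 + 0.064 + 0.064 + 0.089 + 0.080 = 0.496
TFR = 0.496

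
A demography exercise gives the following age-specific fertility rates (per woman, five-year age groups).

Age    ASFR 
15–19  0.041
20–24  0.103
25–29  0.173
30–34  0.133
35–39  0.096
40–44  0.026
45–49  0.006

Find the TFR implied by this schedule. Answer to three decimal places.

Sum of ASFRs = 0.041 + 0.103 + 0.173 + 0.133 + 0.096 + 0.026 + 0.006 = 0.578
TFR = 5 × 0.578 = 2.89

2.890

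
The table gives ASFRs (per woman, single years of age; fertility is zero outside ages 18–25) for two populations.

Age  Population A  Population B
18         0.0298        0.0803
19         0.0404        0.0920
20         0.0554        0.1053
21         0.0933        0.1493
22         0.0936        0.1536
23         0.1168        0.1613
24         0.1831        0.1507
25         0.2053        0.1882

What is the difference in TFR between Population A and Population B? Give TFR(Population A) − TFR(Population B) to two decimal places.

-0.26

Population A:
  Sum of ASFRs = 0.0298 + 0.0404 + 0.0554 + 0.0933 + 0.0936 + 0.1168 + 0.1831 + 0.2053 = 0.8177
  TFR = 0.8177
Population B:
  Sum of ASFRs = 0.0803 + 0.0920 + 0.1053 + 0.1493 + 0.1536 + 0.1613 + 0.1507 + 0.1882 = 1.0807
  TFR = 1.0807
Difference = 0.8177 − 1.0807 = -0.263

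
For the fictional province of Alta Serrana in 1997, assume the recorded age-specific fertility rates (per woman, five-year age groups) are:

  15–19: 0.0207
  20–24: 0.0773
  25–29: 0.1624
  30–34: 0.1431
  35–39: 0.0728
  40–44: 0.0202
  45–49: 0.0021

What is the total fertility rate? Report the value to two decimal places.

Sum of ASFRs = 0.0207 + 0.0773 + 0.1624 + 0.1431 + 0.0728 + 0.0202 + 0.0021 = 0.4986
TFR = 5 × 0.4986 = 2.493

2.49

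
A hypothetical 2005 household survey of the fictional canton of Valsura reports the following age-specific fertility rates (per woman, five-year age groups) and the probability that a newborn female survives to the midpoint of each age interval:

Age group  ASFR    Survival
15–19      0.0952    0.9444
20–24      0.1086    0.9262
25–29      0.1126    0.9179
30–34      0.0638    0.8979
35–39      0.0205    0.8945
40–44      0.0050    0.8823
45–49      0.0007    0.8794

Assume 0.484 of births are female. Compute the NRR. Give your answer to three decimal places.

Proportion female at birth = 0.484.
Each age group contributes 5 × ASFR × survival:
  15–19: 5 × 0.0952 × 0.9444 = 0.44953
  20–24: 5 × 0.1086 × 0.9262 = 0.50293
  25–29: 5 × 0.1126 × 0.9179 = 0.51678
  30–34: 5 × 0.0638 × 0.8979 = 0.28643
  35–39: 5 × 0.0205 × 0.8945 = 0.09169
  40–44: 5 × 0.0050 × 0.8823 = 0.02206
  45–49: 5 × 0.0007 × 0.8794 = 0.00308
Sum = 1.87250
NRR = 0.484 × 1.87250 = 0.90629
NRR < 1, so the cohort does not fully replace itself.

0.906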